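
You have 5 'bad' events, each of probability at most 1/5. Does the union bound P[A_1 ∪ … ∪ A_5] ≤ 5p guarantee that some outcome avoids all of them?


Union bound: P[∪_{i=1}^{5} A_i] ≤ Σ_i P[A_i] ≤ 5·p = 5·(1/5) = 1.
Numerically: 1 ≈ 1.0000000.
Is 1 < 1? NO.
Since the bound 1 is ≥ 1, the union bound is uninformative here; it does NOT by itself certify existence.

5·p = 1 ≈ 1.0000000; existence NOT certified by the union bound.


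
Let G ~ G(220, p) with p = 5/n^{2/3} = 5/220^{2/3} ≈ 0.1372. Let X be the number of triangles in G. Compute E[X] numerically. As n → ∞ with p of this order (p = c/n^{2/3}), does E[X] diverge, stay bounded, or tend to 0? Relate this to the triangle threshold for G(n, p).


Number of potential triangles: C(220, 3) = 1750540.
Each occurs with probability p³ ≈ (0.1372)³ ≈ 2.58264463e-03.
By linearity: E[X] = C(220, 3)·p³ ≈ 1750540 · 2.58264463e-03 ≈ 4521.022727.
Since α = 2/3 < 1, p = c/n^{2/3} ≫ 1/n is above the triangle threshold p ~ 1/n. Asymptotically E[X] ~ (c³/6)·n^{3(1−α)} = (5³/6)·n^{1} → ∞; triangles are abundant w.h.p.

E[X] ≈ 4521.022727; in regime p = Θ(1/n^{2/3}) E[X] diverges (above the triangle threshold p ~ 1/n).


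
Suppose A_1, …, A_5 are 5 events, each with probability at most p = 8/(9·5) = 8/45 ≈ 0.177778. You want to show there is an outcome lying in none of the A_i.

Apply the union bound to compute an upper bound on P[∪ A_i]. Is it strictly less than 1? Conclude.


Union bound: P[∪_{i=1}^{5} A_i] ≤ Σ_i P[A_i] ≤ 5·p = 5·(8/45) = 8/9.
Numerically: 8/9 ≈ 0.888889.
Is 8/9 < 1? YES.
Since P[∪ A_i] ≤ 8/9 < 1, the complement has P[∩ A_i^c] ≥ 1 − 8/9 = 1/9 > 0, so some outcome avoids every A_i.

5·p = 8/9 ≈ 0.888889; existence CERTIFIED by the union bound.


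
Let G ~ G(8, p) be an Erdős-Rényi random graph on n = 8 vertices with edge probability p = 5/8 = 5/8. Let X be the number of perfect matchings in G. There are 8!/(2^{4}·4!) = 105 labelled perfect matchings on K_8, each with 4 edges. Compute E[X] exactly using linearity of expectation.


K_8 has 8!/(2^{4}·4!) = 105 labelled perfect matchings.
For each such perfect matching H, let X_H = 1 if all 4 edges of H are present in G. Then P[X_H = 1] = p^{4} = (5/8)^{4} = 625/4096.
By linearity of expectation: E[X] = Σ_H E[X_H] = 105 · p^{4} = 105 · 625/4096 = 65625/4096.
Numerically: E[X] ≈ 16.022.

E[X] = 105 · (5/8)^{4} = 65625/4096 ≈ 16.022.


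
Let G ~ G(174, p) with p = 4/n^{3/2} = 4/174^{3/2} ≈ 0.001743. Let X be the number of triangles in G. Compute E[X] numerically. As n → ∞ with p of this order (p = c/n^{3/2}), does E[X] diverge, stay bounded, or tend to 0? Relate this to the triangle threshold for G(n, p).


Number of potential triangles: C(174, 3) = 862924.
Each occurs with probability p³ ≈ (0.001743)³ ≈ 5.293079e-09.
By linearity: E[X] = C(174, 3)·p³ ≈ 862924 · 5.293079e-09 ≈ 0.0046.
Since α = 3/2 > 1, p = c/n^{3/2} = o(1/n) is below the triangle threshold p ~ 1/n. Asymptotically E[X] ~ (c³/6)·n^{3(1−α)} = (4³/6)·n^{-1.5} → 0, so by Markov's inequality G has no triangles w.h.p.

E[X] ≈ 0.0046; in regime p = Θ(1/n^{3/2}) E[X] tends to 0 (below the triangle threshold p ~ 1/n).


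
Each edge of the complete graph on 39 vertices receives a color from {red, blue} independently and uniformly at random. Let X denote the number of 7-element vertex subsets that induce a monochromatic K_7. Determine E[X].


Let X = Σ_S X_S over the C(39, 7) = 15380937 subsets S of size 7, where X_S = 1 if the K_7 on S is monochromatic.
For a fixed S, the K_7 on S has C(7, 2) = 21 edges. P[all 21 edges red] = (1/2)^21, and likewise for blue, so P[monochromatic] = 2·(1/2)^21 = 2^{1 − 21} = 1/1048576.
By linearity: E[X] = C(39, 7) · 2^{1 − 21} = 15380937 · 1/1048576 = 15380937/1048576.
Numerically: E[X] ≈ 14.6684.

E[X] = C(39,7)·2^(1−C(7,2)) = 15380937/1048576 ≈ 14.6684.


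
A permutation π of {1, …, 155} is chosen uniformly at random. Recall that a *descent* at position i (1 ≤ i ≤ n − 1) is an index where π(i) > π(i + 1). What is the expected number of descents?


Write X = Σ X_I over i = 1, …, 154, with X_I the indicator of one descent.
There are 154 indicators.
For each fixed i, the pair (π(i), π(i+1)) is a uniformly random ordered pair of distinct values from {1, …, 155}; by symmetry P[π(i) > π(i+1)] = 1/2.
By linearity: E[X] = 154 · (1/2) = (155 − 1) · (1/2) = 77 ≈ 77.0000.

E[X] = 77 = 77.0000.


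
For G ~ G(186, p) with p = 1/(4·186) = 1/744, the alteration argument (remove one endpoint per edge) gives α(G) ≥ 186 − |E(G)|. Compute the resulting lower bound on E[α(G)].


E[|E(G)|] = C(186, 2)·p = 17205 · (1/744) = 185/8.
E[α(G)] ≥ n − E[|E(G)|] = 186 − 185/8 = 1303/8.
Numerically: ≈ 162.875000.
(This is only a lower bound; the true E[α(G)] may be larger.)

E[α(G)] ≥ 1303/8 ≈ 162.875000.


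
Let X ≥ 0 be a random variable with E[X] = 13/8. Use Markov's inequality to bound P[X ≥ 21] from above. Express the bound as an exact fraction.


μ = E[X] = 13/8, a = 21.
Markov: P[X ≥ 21] ≤ μ/a = (13/8)/21 = 13/168.
Numerically: ≈ 0.0774.
(Since a = 21 > μ = 1.6250, the bound 13/168 is < 1 and informative.)

P[X ≥ 21] ≤ 13/168 ≈ 0.0774.


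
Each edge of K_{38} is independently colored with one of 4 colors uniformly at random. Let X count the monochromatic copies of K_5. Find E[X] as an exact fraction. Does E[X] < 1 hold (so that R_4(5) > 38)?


E[X] = C(38, 5) · 4^{1 − 10} = 501942 · 4^{−9} = 501942/262144.
As a reduced fraction: E[X] = 250971/131072 ≈ 1.9147568.
Is E[X] < 1? NO.
Since E[X] ≥ 1, the first-moment bound is inconclusive at n = 38; it does NOT by itself certify R_4(5) > 38.

E[X] = 250971/131072 ≈ 1.9147568; E[X] ≥ 1; first-moment method inconclusive here.


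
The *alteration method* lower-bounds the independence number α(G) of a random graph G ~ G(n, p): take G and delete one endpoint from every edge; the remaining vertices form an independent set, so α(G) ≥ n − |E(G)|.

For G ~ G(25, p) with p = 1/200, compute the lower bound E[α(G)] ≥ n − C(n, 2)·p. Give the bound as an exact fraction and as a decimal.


E[|E(G)|] = C(25, 2)·p = 300 · (1/200) = 3/2.
E[α(G)] ≥ n − E[|E(G)|] = 25 − 3/2 = 47/2.
Numerically: ≈ 23.500.
(This is only a lower bound; the true E[α(G)] may be larger.)

E[α(G)] ≥ 47/2 ≈ 23.500.


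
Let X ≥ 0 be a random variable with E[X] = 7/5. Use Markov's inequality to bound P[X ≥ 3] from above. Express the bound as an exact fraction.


μ = E[X] = 7/5, a = 3.
Markov: P[X ≥ 3] ≤ μ/a = (7/5)/3 = 7/15.
Numerically: ≈ 0.46667.
(Since a = 3 > μ = 1.40000, the bound 7/15 is < 1 and informative.)

P[X ≥ 3] ≤ 7/15 ≈ 0.46667.


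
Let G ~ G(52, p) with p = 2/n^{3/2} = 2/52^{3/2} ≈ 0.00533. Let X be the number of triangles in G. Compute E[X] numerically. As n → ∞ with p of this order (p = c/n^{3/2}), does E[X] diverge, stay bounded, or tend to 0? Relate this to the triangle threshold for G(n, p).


Number of potential triangles: C(52, 3) = 22100.
Each occurs with probability p³ ≈ (0.00533)³ ≈ 1.51731e-07.
By linearity: E[X] = C(52, 3)·p³ ≈ 22100 · 1.51731e-07 ≈ 0.003.
Since α = 3/2 > 1, p = c/n^{3/2} = o(1/n) is below the triangle threshold p ~ 1/n. Asymptotically E[X] ~ (c³/6)·n^{3(1−α)} = (2³/6)·n^{-1.5} → 0, so by Markov's inequality G has no triangles w.h.p.

E[X] ≈ 0.003; in regime p = Θ(1/n^{3/2}) E[X] tends to 0 (below the triangle threshold p ~ 1/n).


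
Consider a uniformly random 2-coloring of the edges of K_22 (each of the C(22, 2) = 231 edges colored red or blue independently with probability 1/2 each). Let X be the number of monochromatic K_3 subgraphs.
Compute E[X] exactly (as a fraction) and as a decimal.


Let X = Σ_S X_S over the C(22, 3) = 1540 subsets S of size 3, where X_S = 1 if the K_3 on S is monochromatic.
For a fixed S, the K_3 on S has C(3, 2) = 3 edges. P[all 3 edges red] = (1/2)^3, and likewise for blue, so P[monochromatic] = 2·(1/2)^3 = 2^{1 − 3} = 1/4.
By linearity of expectation: E[X] = C(22, 3) · 2^{1 − 3} = 1540 · 1/4 = 385.
Numerically: E[X] ≈ 385.000000.

E[X] = C(22,3)·2^(1−C(3,2)) = 385 ≈ 385.000000.


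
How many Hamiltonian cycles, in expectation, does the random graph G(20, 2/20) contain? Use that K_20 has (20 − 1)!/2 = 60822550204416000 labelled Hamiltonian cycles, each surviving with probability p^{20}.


K_20 has (20 − 1)!/2 = 60822550204416000 labelled Hamiltonian cycles.
For each such Hamiltonian cycle H, let X_H = 1 if all 20 edges of H are present in G. Then P[X_H = 1] = p^{20} = (1/10)^{20} = 1/100000000000000000000.
By linearity of expectation: E[X] = Σ_H E[X_H] = 60822550204416000 · p^{20} = 60822550204416000 · 1/100000000000000000000 = 14849255421/24414062500000.
Numerically: E[X] ≈ 0.000608.

E[X] = 60822550204416000 · (1/10)^{20} = 14849255421/24414062500000 ≈ 0.000608.


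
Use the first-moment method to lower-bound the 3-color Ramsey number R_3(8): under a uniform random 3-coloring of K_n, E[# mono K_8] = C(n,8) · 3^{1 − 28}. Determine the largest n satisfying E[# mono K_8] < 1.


We need C(n, 8) · 3^{1 − 28} < 1, i.e. C(n, 8) < 3^{28 − 1} = 7625597484987.
Check values of n near the boundary:
  n = 151: C(151, 8) = 5551321138650; 5551321138650 < 7625597484987? YES
  n = 152: C(152, 8) = 5859727868575; 5859727868575 < 7625597484987? YES
  n = 153: C(153, 8) = 6183023199255; 6183023199255 < 7625597484987? YES
  n = 154: C(154, 8) = 6521818990995; 6521818990995 < 7625597484987? YES
  n = 155: C(155, 8) = 6876747915675; 6876747915675 < 7625597484987? YES
  n = 156: C(156, 8) = 7248464019225; 7248464019225 < 7625597484987? YES
  n = 157: C(157, 8) = 7637643295425; 7637643295425 < 7625597484987? NO
  n = 158: C(158, 8) = 8044984271181; 8044984271181 < 7625597484987? NO
The largest n with C(n, 8) < 7625597484987 is n = 156 (where E[X] = 805384891025/847288609443 ≈ 0.95054). Hence R_3(8) > 156, i.e. R_3(8) ≥ 157.

Largest n = 156; hence R_3(8) > 156.


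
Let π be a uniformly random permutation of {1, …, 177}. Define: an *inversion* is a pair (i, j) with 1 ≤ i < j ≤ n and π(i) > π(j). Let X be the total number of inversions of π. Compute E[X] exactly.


Write X = Σ X_I over the C(177, 2) = 15576 pairs i < j, with X_I the indicator of one inversion.
There are 15576 indicators.
For each fixed pair i < j, the values π(i) and π(j) are two distinct elements of {1, …, 177} in uniformly random order; by symmetry P[π(i) > π(j)] = 1/2.
By linearity: E[X] = 15576 · (1/2) = C(177, 2) · (1/2) = 15576/2 = 7788 ≈ 7788.000000.

E[X] = 7788 = 7788.000000.


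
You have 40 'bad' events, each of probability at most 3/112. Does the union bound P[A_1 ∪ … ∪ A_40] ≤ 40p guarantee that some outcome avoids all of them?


Union bound: P[∪_{i=1}^{40} A_i] ≤ Σ_i P[A_i] ≤ 40·p = 40·(3/112) = 15/14.
Numerically: 15/14 ≈ 1.0714286.
Is 15/14 < 1? NO.
Since the bound 15/14 is ≥ 1, the union bound is uninformative here; it does NOT by itself certify existence.

40·p = 15/14 ≈ 1.0714286; existence NOT certified by the union bound.


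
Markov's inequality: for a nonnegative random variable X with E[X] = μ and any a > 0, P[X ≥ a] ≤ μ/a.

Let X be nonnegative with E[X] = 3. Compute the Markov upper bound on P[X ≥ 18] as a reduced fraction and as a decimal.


μ = E[X] = 3, a = 18.
Markov: P[X ≥ 18] ≤ μ/a = (3)/18 = 1/6.
Numerically: ≈ 0.166667.
(Since a = 18 > μ = 3.000000, the bound 1/6 is < 1 and informative.)

P[X ≥ 18] ≤ 1/6 ≈ 0.166667.


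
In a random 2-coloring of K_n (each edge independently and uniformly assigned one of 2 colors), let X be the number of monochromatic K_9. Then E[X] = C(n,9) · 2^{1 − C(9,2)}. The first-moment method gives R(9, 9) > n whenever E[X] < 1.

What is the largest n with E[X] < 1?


We need C(n, 9) · 2^{1 − 36} < 1, i.e. C(n, 9) < 2^{36 − 1} = 34359738368.
Check values of n near the boundary:
  n = 59: C(59, 9) = 12565671261; 12565671261 < 34359738368? YES
  n = 60: C(60, 9) = 14783142660; 14783142660 < 34359738368? YES
  n = 61: C(61, 9) = 17341763505; 17341763505 < 34359738368? YES
  n = 62: C(62, 9) = 20286591270; 20286591270 < 34359738368? YES
  n = 63: C(63, 9) = 23667689815; 23667689815 < 34359738368? YES
  n = 64: C(64, 9) = 27540584512; 27540584512 < 34359738368? YES
  n = 65: C(65, 9) = 31966749880; 31966749880 < 34359738368? YES
  n = 66: C(66, 9) = 37014131440; 37014131440 < 34359738368? NO
  n = 67: C(67, 9) = 42757703560; 42757703560 < 34359738368? NO
  n = 68: C(68, 9) = 49280065120; 49280065120 < 34359738368? NO
The largest n with C(n, 9) < 34359738368 is n = 65 (where E[X] = 3995843735/4294967296 ≈ 0.93035). Hence R(9, 9) > 65, i.e. R(9, 9) ≥ 66.

Largest n = 65; hence R(9, 9) > 65.


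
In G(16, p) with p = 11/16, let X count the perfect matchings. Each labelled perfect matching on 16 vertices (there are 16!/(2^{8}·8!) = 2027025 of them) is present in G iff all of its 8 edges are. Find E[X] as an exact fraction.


K_16 has 16!/(2^{8}·8!) = 2027025 labelled perfect matchings.
For each such perfect matching H, let X_H = 1 if all 8 edges of H are present in G. Then P[X_H = 1] = p^{8} = (11/16)^{8} = 214358881/4294967296.
By linearity of expectation: E[X] = Σ_H E[X_H] = 2027025 · p^{8} = 2027025 · 214358881/4294967296 = 434510810759025/4294967296.
Numerically: E[X] ≈ 1.01e+05.

E[X] = 2027025 · (11/16)^{8} = 434510810759025/4294967296 ≈ 1.01e+05.


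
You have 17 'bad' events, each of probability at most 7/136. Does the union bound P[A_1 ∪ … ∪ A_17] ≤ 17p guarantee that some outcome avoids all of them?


Union bound: P[∪_{i=1}^{17} A_i] ≤ Σ_i P[A_i] ≤ 17·p = 17·(7/136) = 7/8.
Numerically: 7/8 ≈ 0.8750000.
Is 7/8 < 1? YES.
Since P[∪ A_i] ≤ 7/8 < 1, the complement has P[∩ A_i^c] ≥ 1 − 7/8 = 1/8 > 0, so some outcome avoids every A_i.

17·p = 7/8 ≈ 0.8750000; existence CERTIFIED by the union bound.


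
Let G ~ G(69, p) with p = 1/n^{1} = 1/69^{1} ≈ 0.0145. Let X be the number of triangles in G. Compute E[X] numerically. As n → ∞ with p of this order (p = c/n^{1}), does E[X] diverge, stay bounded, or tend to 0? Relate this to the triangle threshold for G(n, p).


Number of potential triangles: C(69, 3) = 52394.
Each occurs with probability p³ ≈ (0.0145)³ ≈ 3.04406e-06.
By linearity: E[X] = C(69, 3)·p³ ≈ 52394 · 3.04406e-06 ≈ 0.159.
Here α = 1, so p = 1/n is exactly at the triangle threshold p ~ 1/n. Asymptotically E[X] → c³/6 = 1³/6 = 1/6 ≈ 0.167, a bounded constant. In this regime the triangle count is asymptotically Poisson(c³/6).

E[X] ≈ 0.159; in regime p = Θ(1/n^{1}) E[X] stays bounded (at the triangle threshold p ~ 1/n).


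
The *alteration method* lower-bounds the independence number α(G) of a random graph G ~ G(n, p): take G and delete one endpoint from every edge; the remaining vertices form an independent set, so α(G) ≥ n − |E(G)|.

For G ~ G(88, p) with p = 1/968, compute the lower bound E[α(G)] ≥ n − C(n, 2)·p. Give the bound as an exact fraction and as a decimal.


E[|E(G)|] = C(88, 2)·p = 3828 · (1/968) = 87/22.
E[α(G)] ≥ n − E[|E(G)|] = 88 − 87/22 = 1849/22.
Numerically: ≈ 84.045455.
(This is only a lower bound; the true E[α(G)] may be larger.)

E[α(G)] ≥ 1849/22 ≈ 84.045455.


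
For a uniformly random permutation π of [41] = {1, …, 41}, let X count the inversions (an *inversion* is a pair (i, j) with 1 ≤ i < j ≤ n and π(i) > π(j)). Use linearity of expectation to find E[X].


Write X = Σ X_I over the C(41, 2) = 820 pairs i < j, with X_I the indicator of one inversion.
There are 820 indicators.
For each fixed pair i < j, the values π(i) and π(j) are two distinct elements of {1, …, 41} in uniformly random order; by symmetry P[π(i) > π(j)] = 1/2.
By linearity: E[X] = 820 · (1/2) = C(41, 2) · (1/2) = 820/2 = 410 ≈ 410.00000.

E[X] = 410 = 410.00000.


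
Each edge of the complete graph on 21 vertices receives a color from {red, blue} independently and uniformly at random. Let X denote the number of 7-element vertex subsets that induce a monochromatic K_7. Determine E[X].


Let X = Σ_S X_S over the C(21, 7) = 116280 subsets S of size 7, where X_S = 1 if the K_7 on S is monochromatic.
For a fixed S, the K_7 on S has C(7, 2) = 21 edges. P[all 21 edges red] = (1/2)^21, and likewise for blue, so P[monochromatic] = 2·(1/2)^21 = 2^{1 − 21} = 1/1048576.
Summing: E[X] = C(21, 7) · 2^{1 − 21} = 116280 · 1/1048576 = 14535/131072.
Numerically: E[X] ≈ 0.1109.

E[X] = C(21,7)·2^(1−C(7,2)) = 14535/131072 ≈ 0.1109.


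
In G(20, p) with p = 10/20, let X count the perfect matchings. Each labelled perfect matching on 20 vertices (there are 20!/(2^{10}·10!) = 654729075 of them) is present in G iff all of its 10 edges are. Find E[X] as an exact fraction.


K_20 has 20!/(2^{10}·10!) = 654729075 labelled perfect matchings.
For each such perfect matching H, let X_H = 1 if all 10 edges of H are present in G. Then P[X_H = 1] = p^{10} = (1/2)^{10} = 1/1024.
By linearity of expectation: E[X] = Σ_H E[X_H] = 654729075 · p^{10} = 654729075 · 1/1024 = 654729075/1024.
Numerically: E[X] ≈ 6.39e+05.

E[X] = 654729075 · (1/2)^{10} = 654729075/1024 ≈ 6.39e+05.


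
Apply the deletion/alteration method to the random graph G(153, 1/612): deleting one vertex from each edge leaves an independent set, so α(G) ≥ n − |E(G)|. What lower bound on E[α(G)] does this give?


E[|E(G)|] = C(153, 2)·p = 11628 · (1/612) = 19.
E[α(G)] ≥ n − E[|E(G)|] = 153 − 19 = 134.
Numerically: ≈ 134.000.
(This is only a lower bound; the true E[α(G)] may be larger.)

E[α(G)] ≥ 134 ≈ 134.000.


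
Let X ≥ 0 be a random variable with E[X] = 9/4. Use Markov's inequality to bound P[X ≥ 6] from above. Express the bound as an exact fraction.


μ = E[X] = 9/4, a = 6.
Markov: P[X ≥ 6] ≤ μ/a = (9/4)/6 = 3/8.
Numerically: ≈ 0.37500.
(Since a = 6 > μ = 2.25000, the bound 3/8 is < 1 and informative.)

P[X ≥ 6] ≤ 3/8 ≈ 0.37500.


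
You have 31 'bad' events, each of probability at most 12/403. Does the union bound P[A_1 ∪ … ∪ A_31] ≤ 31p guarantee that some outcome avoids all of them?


Union bound: P[∪_{i=1}^{31} A_i] ≤ Σ_i P[A_i] ≤ 31·p = 31·(12/403) = 12/13.
Numerically: 12/13 ≈ 0.92308.
Is 12/13 < 1? YES.
Since P[∪ A_i] ≤ 12/13 < 1, the complement has P[∩ A_i^c] ≥ 1 − 12/13 = 1/13 > 0, so some outcome avoids every A_i.

31·p = 12/13 ≈ 0.92308; existence CERTIFIED by the union bound.


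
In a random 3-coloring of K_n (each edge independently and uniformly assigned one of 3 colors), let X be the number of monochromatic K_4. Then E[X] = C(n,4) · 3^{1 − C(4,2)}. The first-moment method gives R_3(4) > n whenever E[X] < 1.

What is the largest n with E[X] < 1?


We need C(n, 4) · 3^{1 − 6} < 1, i.e. C(n, 4) < 3^{6 − 1} = 243.
Check values of n near the boundary:
  n = 4: C(4, 4) = 1; 1 < 243? YES
  n = 5: C(5, 4) = 5; 5 < 243? YES
  n = 6: C(6, 4) = 15; 15 < 243? YES
  n = 7: C(7, 4) = 35; 35 < 243? YES
  n = 8: C(8, 4) = 70; 70 < 243? YES
  n = 9: C(9, 4) = 126; 126 < 243? YES
  n = 10: C(10, 4) = 210; 210 < 243? YES
  n = 11: C(11, 4) = 330; 330 < 243? NO
  n = 12: C(12, 4) = 495; 495 < 243? NO
The largest n with C(n, 4) < 243 is n = 10 (where E[X] = 70/81 ≈ 0.864). Hence R_3(4) > 10, i.e. R_3(4) ≥ 11.

Largest n = 10; hence R_3(4) > 10.


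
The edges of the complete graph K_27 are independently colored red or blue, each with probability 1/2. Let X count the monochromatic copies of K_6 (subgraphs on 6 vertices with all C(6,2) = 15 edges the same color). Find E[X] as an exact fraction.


Let X = Σ_S X_S over the C(27, 6) = 296010 subsets S of size 6, where X_S = 1 if the K_6 on S is monochromatic.
For a fixed S, the K_6 on S has C(6, 2) = 15 edges. P[all 15 edges red] = (1/2)^15, and likewise for blue, so P[monochromatic] = 2·(1/2)^15 = 2^{1 − 15} = 1/16384.
By linearity: E[X] = C(27, 6) · 2^{1 − 15} = 296010 · 1/16384 = 148005/8192.
Numerically: E[X] ≈ 18.0670.

E[X] = C(27,6)·2^(1−C(6,2)) = 148005/8192 ≈ 18.0670.


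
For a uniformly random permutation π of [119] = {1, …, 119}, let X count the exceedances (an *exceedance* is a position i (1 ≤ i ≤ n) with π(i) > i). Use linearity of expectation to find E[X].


Write X = Σ_{i=1}^{119} X_i, where X_i = 1_{π(i) > i}.
For each fixed i, π(i) is uniform over {1, …, 119} (marginal of a uniform permutation), so P[π(i) > i] = (n − i)/n. Summing: Σ_{i=1}^{119} (n − i)/n = (0 + 1 + … + 118)/119 = 119(119 − 1)/(2·119) = (119 − 1)/2.
Hence E[X] = Σ_{i=1}^{119} (119 − i)/119 = 59 ≈ 59.0000.

E[X] = 59 = 59.0000.


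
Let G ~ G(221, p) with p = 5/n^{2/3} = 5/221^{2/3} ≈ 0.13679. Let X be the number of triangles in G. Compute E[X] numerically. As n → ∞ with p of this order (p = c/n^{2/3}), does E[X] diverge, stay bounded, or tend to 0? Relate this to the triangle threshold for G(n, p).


Number of potential triangles: C(221, 3) = 1774630.
Each occurs with probability p³ ≈ (0.13679)³ ≈ 2.5593252e-03.
By linearity: E[X] = C(221, 3)·p³ ≈ 1774630 · 2.5593252e-03 ≈ 4541.85520.
Since α = 2/3 < 1, p = c/n^{2/3} ≫ 1/n is above the triangle threshold p ~ 1/n. Asymptotically E[X] ~ (c³/6)·n^{3(1−α)} = (5³/6)·n^{1} → ∞; triangles are abundant w.h.p.

E[X] ≈ 4541.85520; in regime p = Θ(1/n^{2/3}) E[X] diverges (above the triangle threshold p ~ 1/n).


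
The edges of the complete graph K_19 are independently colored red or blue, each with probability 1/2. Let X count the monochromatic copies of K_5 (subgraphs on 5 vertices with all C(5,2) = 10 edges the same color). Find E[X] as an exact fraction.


Let X = Σ_S X_S over the C(19, 5) = 11628 subsets S of size 5, where X_S = 1 if the K_5 on S is monochromatic.
For a fixed S, the K_5 on S has C(5, 2) = 10 edges. P[all 10 edges red] = (1/2)^10, and likewise for blue, so P[monochromatic] = 2·(1/2)^10 = 2^{1 − 10} = 1/512.
By linearity: E[X] = C(19, 5) · 2^{1 − 10} = 11628 · 1/512 = 2907/128.
Numerically: E[X] ≈ 22.710938.

E[X] = C(19,5)·2^(1−C(5,2)) = 2907/128 ≈ 22.710938.


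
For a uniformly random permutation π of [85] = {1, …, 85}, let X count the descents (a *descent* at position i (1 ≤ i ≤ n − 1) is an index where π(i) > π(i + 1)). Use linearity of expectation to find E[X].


Write X = Σ X_I over i = 1, …, 84, with X_I the indicator of one descent.
There are 84 indicators.
For each fixed i, the pair (π(i), π(i+1)) is a uniformly random ordered pair of distinct values from {1, …, 85}; by symmetry P[π(i) > π(i+1)] = 1/2.
By linearity: E[X] = 84 · (1/2) = (85 − 1) · (1/2) = 42 ≈ 42.00000.

E[X] = 42 = 42.00000.


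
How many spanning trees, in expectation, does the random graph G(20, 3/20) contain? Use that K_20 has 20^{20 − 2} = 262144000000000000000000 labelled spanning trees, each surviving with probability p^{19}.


K_20 has 20^{20 − 2} = 262144000000000000000000 labelled spanning trees.
For each such spanning tree H, let X_H = 1 if all 19 edges of H are present in G. Then P[X_H = 1] = p^{19} = (3/20)^{19} = 1162261467/5242880000000000000000000.
By linearity: E[X] = Σ_H E[X_H] = 262144000000000000000000 · p^{19} = 262144000000000000000000 · 1162261467/5242880000000000000000000 = 1162261467/20.
Numerically: E[X] ≈ 5.811e+07.

E[X] = 262144000000000000000000 · (3/20)^{19} = 1162261467/20 ≈ 5.811e+07.


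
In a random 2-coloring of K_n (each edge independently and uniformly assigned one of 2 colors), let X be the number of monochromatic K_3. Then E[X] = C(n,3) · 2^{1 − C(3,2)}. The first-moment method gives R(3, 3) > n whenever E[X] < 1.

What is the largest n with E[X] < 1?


We need C(n, 3) · 2^{1 − 3} < 1, i.e. C(n, 3) < 2^{3 − 1} = 4.
Check values of n near the boundary:
  n = 3: C(3, 3) = 1; 1 < 4? YES
  n = 4: C(4, 3) = 4; 4 < 4? NO
The largest n with C(n, 3) < 4 is n = 3 (where E[X] = 1/4 ≈ 0.250). Hence R(3, 3) > 3, i.e. R(3, 3) ≥ 4.

Largest n = 3; hence R(3, 3) > 3.


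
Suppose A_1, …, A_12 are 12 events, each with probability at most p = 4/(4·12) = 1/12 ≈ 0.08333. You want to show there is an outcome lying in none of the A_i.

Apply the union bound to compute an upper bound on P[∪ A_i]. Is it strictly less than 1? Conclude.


Union bound: P[∪_{i=1}^{12} A_i] ≤ Σ_i P[A_i] ≤ 12·p = 12·(1/12) = 1.
Numerically: 1 ≈ 1.00000.
Is 1 < 1? NO.
Since the bound 1 is ≥ 1, the union bound is uninformative here; it does NOT by itself certify existence.

12·p = 1 ≈ 1.00000; existence NOT certified by the union bound.


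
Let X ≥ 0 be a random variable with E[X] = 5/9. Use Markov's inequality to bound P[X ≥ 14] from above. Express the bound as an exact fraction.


μ = E[X] = 5/9, a = 14.
Markov: P[X ≥ 14] ≤ μ/a = (5/9)/14 = 5/126.
Numerically: ≈ 0.040.
(Since a = 14 > μ = 0.556, the bound 5/126 is < 1 and informative.)

P[X ≥ 14] ≤ 5/126 ≈ 0.040.


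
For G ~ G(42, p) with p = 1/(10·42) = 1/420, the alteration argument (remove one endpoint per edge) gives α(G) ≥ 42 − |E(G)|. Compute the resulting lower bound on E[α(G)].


E[|E(G)|] = C(42, 2)·p = 861 · (1/420) = 41/20.
E[α(G)] ≥ n − E[|E(G)|] = 42 − 41/20 = 799/20.
Numerically: ≈ 39.950000.
(This is only a lower bound; the true E[α(G)] may be larger.)

E[α(G)] ≥ 799/20 ≈ 39.950000.


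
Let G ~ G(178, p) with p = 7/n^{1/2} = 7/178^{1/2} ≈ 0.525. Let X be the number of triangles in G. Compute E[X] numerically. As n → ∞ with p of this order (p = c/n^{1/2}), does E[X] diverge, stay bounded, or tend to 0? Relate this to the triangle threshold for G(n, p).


Number of potential triangles: C(178, 3) = 924176.
Each occurs with probability p³ ≈ (0.525)³ ≈ 1.44432e-01.
By linearity: E[X] = C(178, 3)·p³ ≈ 924176 · 1.44432e-01 ≈ 133480.801.
Since α = 1/2 < 1, p = c/n^{1/2} ≫ 1/n is above the triangle threshold p ~ 1/n. Asymptotically E[X] ~ (c³/6)·n^{3(1−α)} = (7³/6)·n^{1.5} → ∞; triangles are abundant w.h.p.

E[X] ≈ 133480.801; in regime p = Θ(1/n^{1/2}) E[X] diverges (above the triangle threshold p ~ 1/n).


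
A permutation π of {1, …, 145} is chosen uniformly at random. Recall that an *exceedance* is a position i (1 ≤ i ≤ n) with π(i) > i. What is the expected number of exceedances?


Write X = Σ_{i=1}^{145} X_i, where X_i = 1_{π(i) > i}.
For each fixed i, π(i) is uniform over {1, …, 145} (marginal of a uniform permutation), so P[π(i) > i] = (n − i)/n. Summing: Σ_{i=1}^{145} (n − i)/n = (0 + 1 + … + 144)/145 = 145(145 − 1)/(2·145) = (145 − 1)/2.
Hence E[X] = Σ_{i=1}^{145} (145 − i)/145 = 72 ≈ 72.0000.

E[X] = 72 = 72.0000.


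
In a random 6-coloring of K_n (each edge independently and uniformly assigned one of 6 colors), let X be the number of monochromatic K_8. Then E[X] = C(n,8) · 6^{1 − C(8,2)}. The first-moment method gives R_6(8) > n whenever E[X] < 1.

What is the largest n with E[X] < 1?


We need C(n, 8) · 6^{1 − 28} < 1, i.e. C(n, 8) < 6^{28 − 1} = 1023490369077469249536.
Check values of n near the boundary:
  n = 1594: C(1594, 8) = 1015652773590544255167; 1015652773590544255167 < 1023490369077469249536? YES
  n = 1595: C(1595, 8) = 1020772636343363633895; 1020772636343363633895 < 1023490369077469249536? YES
  n = 1596: C(1596, 8) = 1025915067760710553965; 1025915067760710553965 < 1023490369077469249536? NO
  n = 1597: C(1597, 8) = 1031080153060953275445; 1031080153060953275445 < 1023490369077469249536? NO
  n = 1598: C(1598, 8) = 1036267977730442348529; 1036267977730442348529 < 1023490369077469249536? NO
The largest n with C(n, 8) < 1023490369077469249536 is n = 1595 (where E[X] = 113419181815929292655/113721152119718805504 ≈ 0.997345). Hence R_6(8) > 1595, i.e. R_6(8) ≥ 1596.

Largest n = 1595; hence R_6(8) > 1595.


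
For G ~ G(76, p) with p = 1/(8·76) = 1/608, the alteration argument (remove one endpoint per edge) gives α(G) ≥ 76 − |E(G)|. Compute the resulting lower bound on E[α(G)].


E[|E(G)|] = C(76, 2)·p = 2850 · (1/608) = 75/16.
E[α(G)] ≥ n − E[|E(G)|] = 76 − 75/16 = 1141/16.
Numerically: ≈ 71.312.
(This is only a lower bound; the true E[α(G)] may be larger.)

E[α(G)] ≥ 1141/16 ≈ 71.312.


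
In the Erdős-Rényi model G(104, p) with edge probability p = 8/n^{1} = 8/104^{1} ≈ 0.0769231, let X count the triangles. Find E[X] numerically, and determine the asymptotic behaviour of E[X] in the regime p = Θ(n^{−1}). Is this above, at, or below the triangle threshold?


Number of potential triangles: C(104, 3) = 182104.
Each occurs with probability p³ ≈ (0.0769231)³ ≈ 4.55166136e-04.
By linearity: E[X] = C(104, 3)·p³ ≈ 182104 · 4.55166136e-04 ≈ 82.887574.
Here α = 1, so p = 8/n is exactly at the triangle threshold p ~ 1/n. Asymptotically E[X] → c³/6 = 8³/6 = 256/3 ≈ 85.333333, a bounded constant. In this regime the triangle count is asymptotically Poisson(c³/6).

E[X] ≈ 82.887574; in regime p = Θ(1/n^{1}) E[X] stays bounded (at the triangle threshold p ~ 1/n).


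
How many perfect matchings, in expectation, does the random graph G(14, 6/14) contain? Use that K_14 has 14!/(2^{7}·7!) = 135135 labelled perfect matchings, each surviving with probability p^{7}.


K_14 has 14!/(2^{7}·7!) = 135135 labelled perfect matchings.
For each such perfect matching H, let X_H = 1 if all 7 edges of H are present in G. Then P[X_H = 1] = p^{7} = (3/7)^{7} = 2187/823543.
Summing the indicators: E[X] = Σ_H E[X_H] = 135135 · p^{7} = 135135 · 2187/823543 = 42220035/117649.
Numerically: E[X] ≈ 358.9.

E[X] = 135135 · (3/7)^{7} = 42220035/117649 ≈ 358.9.


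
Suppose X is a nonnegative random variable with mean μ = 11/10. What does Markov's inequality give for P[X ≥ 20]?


μ = E[X] = 11/10, a = 20.
Markov: P[X ≥ 20] ≤ μ/a = (11/10)/20 = 11/200.
Numerically: ≈ 0.055000.
(Since a = 20 > μ = 1.100000, the bound 11/200 is < 1 and informative.)

P[X ≥ 20] ≤ 11/200 ≈ 0.055000.


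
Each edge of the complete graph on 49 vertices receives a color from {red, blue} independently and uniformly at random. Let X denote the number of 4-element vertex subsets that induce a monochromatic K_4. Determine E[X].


Let X = Σ_S X_S over the C(49, 4) = 211876 subsets S of size 4, where X_S = 1 if the K_4 on S is monochromatic.
For a fixed S, the K_4 on S has C(4, 2) = 6 edges. P[all 6 edges red] = (1/2)^6, and likewise for blue, so P[monochromatic] = 2·(1/2)^6 = 2^{1 − 6} = 1/32.
Summing: E[X] = C(49, 4) · 2^{1 − 6} = 211876 · 1/32 = 52969/8.
Numerically: E[X] ≈ 6621.1250.

E[X] = C(49,4)·2^(1−C(4,2)) = 52969/8 ≈ 6621.1250.


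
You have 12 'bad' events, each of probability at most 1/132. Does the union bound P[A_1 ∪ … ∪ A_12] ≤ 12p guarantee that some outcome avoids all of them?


Union bound: P[∪_{i=1}^{12} A_i] ≤ Σ_i P[A_i] ≤ 12·p = 12·(1/132) = 1/11.
Numerically: 1/11 ≈ 0.090909.
Is 1/11 < 1? YES.
Since P[∪ A_i] ≤ 1/11 < 1, the complement has P[∩ A_i^c] ≥ 1 − 1/11 = 10/11 > 0, so some outcome avoids every A_i.

12·p = 1/11 ≈ 0.090909; existence CERTIFIED by the union bound.


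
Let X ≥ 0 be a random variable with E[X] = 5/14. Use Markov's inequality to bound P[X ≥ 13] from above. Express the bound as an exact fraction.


μ = E[X] = 5/14, a = 13.
Markov: P[X ≥ 13] ≤ μ/a = (5/14)/13 = 5/182.
Numerically: ≈ 0.027473.
(Since a = 13 > μ = 0.357143, the bound 5/182 is < 1 and informative.)

P[X ≥ 13] ≤ 5/182 ≈ 0.027473.


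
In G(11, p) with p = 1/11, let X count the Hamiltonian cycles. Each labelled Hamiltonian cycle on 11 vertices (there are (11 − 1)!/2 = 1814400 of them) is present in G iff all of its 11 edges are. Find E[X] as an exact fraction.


K_11 has (11 − 1)!/2 = 1814400 labelled Hamiltonian cycles.
For each such Hamiltonian cycle H, let X_H = 1 if all 11 edges of H are present in G. Then P[X_H = 1] = p^{11} = (1/11)^{11} = 1/285311670611.
By linearity of expectation: E[X] = Σ_H E[X_H] = 1814400 · p^{11} = 1814400 · 1/285311670611 = 1814400/285311670611.
Numerically: E[X] ≈ 6.359e-06.

E[X] = 1814400 · (1/11)^{11} = 1814400/285311670611 ≈ 6.359e-06.


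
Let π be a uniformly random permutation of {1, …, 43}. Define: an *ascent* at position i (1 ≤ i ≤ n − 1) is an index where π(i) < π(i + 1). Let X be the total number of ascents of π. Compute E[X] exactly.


Write X = Σ X_I over i = 1, …, 42, with X_I the indicator of one ascent.
There are 42 indicators.
For each fixed i, the pair (π(i), π(i+1)) is a uniformly random ordered pair of distinct values from {1, …, 43}; by symmetry P[π(i) < π(i+1)] = 1/2.
By linearity: E[X] = 42 · (1/2) = (43 − 1) · (1/2) = 21 ≈ 21.0000.

E[X] = 21 = 21.0000.


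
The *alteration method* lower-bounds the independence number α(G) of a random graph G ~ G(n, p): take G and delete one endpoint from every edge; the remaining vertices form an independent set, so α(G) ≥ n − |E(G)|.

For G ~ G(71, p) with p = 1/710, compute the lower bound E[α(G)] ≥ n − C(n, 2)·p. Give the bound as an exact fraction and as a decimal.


E[|E(G)|] = C(71, 2)·p = 2485 · (1/710) = 7/2.
E[α(G)] ≥ n − E[|E(G)|] = 71 − 7/2 = 135/2.
Numerically: ≈ 67.500000.
(This is only a lower bound; the true E[α(G)] may be larger.)

E[α(G)] ≥ 135/2 ≈ 67.500000.


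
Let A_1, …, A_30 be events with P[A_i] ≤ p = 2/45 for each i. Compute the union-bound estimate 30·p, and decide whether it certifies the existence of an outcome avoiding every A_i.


Union bound: P[∪_{i=1}^{30} A_i] ≤ Σ_i P[A_i] ≤ 30·p = 30·(2/45) = 4/3.
Numerically: 4/3 ≈ 1.3333333.
Is 4/3 < 1? NO.
Since the bound 4/3 is ≥ 1, the union bound is uninformative here; it does NOT by itself certify existence.

30·p = 4/3 ≈ 1.3333333; existence NOT certified by the union bound.


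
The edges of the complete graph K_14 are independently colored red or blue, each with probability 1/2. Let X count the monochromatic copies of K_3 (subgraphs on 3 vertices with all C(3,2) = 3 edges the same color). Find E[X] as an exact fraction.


Let X = Σ_S X_S over the C(14, 3) = 364 subsets S of size 3, where X_S = 1 if the K_3 on S is monochromatic.
For a fixed S, the K_3 on S has C(3, 2) = 3 edges. P[all 3 edges red] = (1/2)^3, and likewise for blue, so P[monochromatic] = 2·(1/2)^3 = 2^{1 − 3} = 1/4.
By linearity: E[X] = C(14, 3) · 2^{1 − 3} = 364 · 1/4 = 91.
Numerically: E[X] ≈ 91.0000.

E[X] = C(14,3)·2^(1−C(3,2)) = 91 ≈ 91.0000.


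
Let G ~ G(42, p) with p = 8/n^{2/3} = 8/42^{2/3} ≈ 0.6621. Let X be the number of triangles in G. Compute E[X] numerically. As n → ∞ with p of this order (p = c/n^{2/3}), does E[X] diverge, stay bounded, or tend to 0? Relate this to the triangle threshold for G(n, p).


Number of potential triangles: C(42, 3) = 11480.
Each occurs with probability p³ ≈ (0.6621)³ ≈ 2.90249433e-01.
By linearity: E[X] = C(42, 3)·p³ ≈ 11480 · 2.90249433e-01 ≈ 3332.063492.
Since α = 2/3 < 1, p = c/n^{2/3} ≫ 1/n is above the triangle threshold p ~ 1/n. Asymptotically E[X] ~ (c³/6)·n^{3(1−α)} = (8³/6)·n^{1} → ∞; triangles are abundant w.h.p.

E[X] ≈ 3332.063492; in regime p = Θ(1/n^{2/3}) E[X] diverges (above the triangle threshold p ~ 1/n).


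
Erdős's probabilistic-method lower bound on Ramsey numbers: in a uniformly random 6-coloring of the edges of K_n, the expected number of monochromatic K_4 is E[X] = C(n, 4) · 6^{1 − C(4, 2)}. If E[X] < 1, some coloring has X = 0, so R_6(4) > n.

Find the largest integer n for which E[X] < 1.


We need C(n, 4) · 6^{1 − 6} < 1, i.e. C(n, 4) < 6^{6 − 1} = 7776.
Check values of n near the boundary:
  n = 18: C(18, 4) = 3060; 3060 < 7776? YES
  n = 19: C(19, 4) = 3876; 3876 < 7776? YES
  n = 20: C(20, 4) = 4845; 4845 < 7776? YES
  n = 21: C(21, 4) = 5985; 5985 < 7776? YES
  n = 22: C(22, 4) = 7315; 7315 < 7776? YES
  n = 23: C(23, 4) = 8855; 8855 < 7776? NO
  n = 24: C(24, 4) = 10626; 10626 < 7776? NO
The largest n with C(n, 4) < 7776 is n = 22 (where E[X] = 7315/7776 ≈ 0.9407150). Hence R_6(4) > 22, i.e. R_6(4) ≥ 23.

Largest n = 22; hence R_6(4) > 22.


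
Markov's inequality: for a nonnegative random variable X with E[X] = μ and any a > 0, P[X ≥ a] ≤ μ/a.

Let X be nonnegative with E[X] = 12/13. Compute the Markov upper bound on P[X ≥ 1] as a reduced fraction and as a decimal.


μ = E[X] = 12/13, a = 1.
Markov: P[X ≥ 1] ≤ μ/a = (12/13)/1 = 12/13.
Numerically: ≈ 0.923077.
(Since a = 1 > μ = 0.923077, the bound 12/13 is < 1 and informative.)

P[X ≥ 1] ≤ 12/13 ≈ 0.923077.


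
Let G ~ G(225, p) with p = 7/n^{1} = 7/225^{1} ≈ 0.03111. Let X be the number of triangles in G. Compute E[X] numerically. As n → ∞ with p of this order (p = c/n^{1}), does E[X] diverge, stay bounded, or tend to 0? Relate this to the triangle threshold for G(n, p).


Number of potential triangles: C(225, 3) = 1873200.
Each occurs with probability p³ ≈ (0.03111)³ ≈ 3.011248e-05.
By linearity: E[X] = C(225, 3)·p³ ≈ 1873200 · 3.011248e-05 ≈ 56.4067.
Here α = 1, so p = 7/n is exactly at the triangle threshold p ~ 1/n. Asymptotically E[X] → c³/6 = 7³/6 = 343/6 ≈ 57.1667, a bounded constant. In this regime the triangle count is asymptotically Poisson(c³/6).

E[X] ≈ 56.4067; in regime p = Θ(1/n^{1}) E[X] stays bounded (at the triangle threshold p ~ 1/n).


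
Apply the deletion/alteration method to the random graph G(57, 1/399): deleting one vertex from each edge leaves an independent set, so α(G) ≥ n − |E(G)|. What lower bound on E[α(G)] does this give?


E[|E(G)|] = C(57, 2)·p = 1596 · (1/399) = 4.
E[α(G)] ≥ n − E[|E(G)|] = 57 − 4 = 53.
Numerically: ≈ 53.00000.
(This is only a lower bound; the true E[α(G)] may be larger.)

E[α(G)] ≥ 53 ≈ 53.00000.


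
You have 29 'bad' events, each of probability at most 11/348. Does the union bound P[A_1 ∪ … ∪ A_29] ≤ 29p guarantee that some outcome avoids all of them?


Union bound: P[∪_{i=1}^{29} A_i] ≤ Σ_i P[A_i] ≤ 29·p = 29·(11/348) = 11/12.
Numerically: 11/12 ≈ 0.917.
Is 11/12 < 1? YES.
Since P[∪ A_i] ≤ 11/12 < 1, the complement has P[∩ A_i^c] ≥ 1 − 11/12 = 1/12 > 0, so some outcome avoids every A_i.

29·p = 11/12 ≈ 0.917; existence CERTIFIED by the union bound.


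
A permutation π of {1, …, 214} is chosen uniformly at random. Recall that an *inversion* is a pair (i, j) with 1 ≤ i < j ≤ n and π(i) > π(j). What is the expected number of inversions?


Write X = Σ X_I over the C(214, 2) = 22791 pairs i < j, with X_I the indicator of one inversion.
There are 22791 indicators.
For each fixed pair i < j, the values π(i) and π(j) are two distinct elements of {1, …, 214} in uniformly random order; by symmetry P[π(i) > π(j)] = 1/2.
By linearity: E[X] = 22791 · (1/2) = C(214, 2) · (1/2) = 22791/2 = 22791/2 ≈ 11395.50000.

E[X] = 22791/2 = 11395.50000.


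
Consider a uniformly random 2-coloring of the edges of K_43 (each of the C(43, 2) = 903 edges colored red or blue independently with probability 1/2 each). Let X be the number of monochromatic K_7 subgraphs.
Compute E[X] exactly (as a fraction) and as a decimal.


Let X = Σ_S X_S over the C(43, 7) = 32224114 subsets S of size 7, where X_S = 1 if the K_7 on S is monochromatic.
For a fixed S, the K_7 on S has C(7, 2) = 21 edges. P[all 21 edges red] = (1/2)^21, and likewise for blue, so P[monochromatic] = 2·(1/2)^21 = 2^{1 − 21} = 1/1048576.
Summing: E[X] = C(43, 7) · 2^{1 − 21} = 32224114 · 1/1048576 = 16112057/524288.
Numerically: E[X] ≈ 30.7313.

E[X] = C(43,7)·2^(1−C(7,2)) = 16112057/524288 ≈ 30.7313.


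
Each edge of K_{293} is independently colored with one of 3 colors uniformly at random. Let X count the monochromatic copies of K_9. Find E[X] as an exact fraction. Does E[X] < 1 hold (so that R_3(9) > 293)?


E[X] = C(293, 9) · 3^{1 − 36} = 38740172144007620 · 3^{−35} = 38740172144007620/50031545098999707.
As a reduced fraction: E[X] = 38740172144007620/50031545098999707 ≈ 0.77431.
Is E[X] < 1? YES.
Since E[X] < 1, there exists a 3-coloring of K_{293} with no monochromatic K_9; hence R_3(9) > 293.

E[X] = 38740172144007620/50031545098999707 ≈ 0.77431; E[X] < 1, so R_3(9) > 293.
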